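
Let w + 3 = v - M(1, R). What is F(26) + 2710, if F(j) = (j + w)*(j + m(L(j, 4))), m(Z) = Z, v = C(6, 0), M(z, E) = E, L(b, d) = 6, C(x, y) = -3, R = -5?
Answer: 3510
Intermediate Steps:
v = -3
w = -1 (w = -3 + (-3 - 1*(-5)) = -3 + (-3 + 5) = -3 + 2 = -1)
F(j) = (-1 + j)*(6 + j) (F(j) = (j - 1)*(j + 6) = (-1 + j)*(6 + j))
F(26) + 2710 = (-6 + 26² + 5*26) + 2710 = (-6 + 676 + 130) + 2710 = 800 + 2710 = 3510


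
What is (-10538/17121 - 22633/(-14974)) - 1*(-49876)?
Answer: 12786932541685/256369854 ≈ 49877.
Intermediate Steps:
(-10538/17121 - 22633/(-14974)) - 1*(-49876) = (-10538*1/17121 - 22633*(-1/14974)) + 49876 = (-10538/17121 + 22633/14974) + 49876 = 229703581/256369854 + 49876 = 12786932541685/256369854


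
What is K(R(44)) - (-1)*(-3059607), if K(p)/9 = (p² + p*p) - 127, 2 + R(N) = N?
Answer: -3028998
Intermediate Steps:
R(N) = -2 + N
K(p) = -1143 + 18*p² (K(p) = 9*((p² + p*p) - 127) = 9*((p² + p²) - 127) = 9*(2*p² - 127) = 9*(-127 + 2*p²) = -1143 + 18*p²)
K(R(44)) - (-1)*(-3059607) = (-1143 + 18*(-2 + 44)²) - (-1)*(-3059607) = (-1143 + 18*42²) - 1*3059607 = (-1143 + 18*1764) - 3059607 = (-1143 + 31752) - 3059607 = 30609 - 3059607 = -3028998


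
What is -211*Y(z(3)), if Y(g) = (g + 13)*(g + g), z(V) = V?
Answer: -20256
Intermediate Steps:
Y(g) = 2*g*(13 + g) (Y(g) = (13 + g)*(2*g) = 2*g*(13 + g))
-211*Y(z(3)) = -422*3*(13 + 3) = -422*3*16 = -211*96 = -20256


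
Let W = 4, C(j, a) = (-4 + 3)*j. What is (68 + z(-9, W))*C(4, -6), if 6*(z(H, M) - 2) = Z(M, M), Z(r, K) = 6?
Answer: -284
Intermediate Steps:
C(j, a) = -j
z(H, M) = 3 (z(H, M) = 2 + (1/6)*6 = 2 + 1 = 3)
(68 + z(-9, W))*C(4, -6) = (68 + 3)*(-1*4) = 71*(-4) = -284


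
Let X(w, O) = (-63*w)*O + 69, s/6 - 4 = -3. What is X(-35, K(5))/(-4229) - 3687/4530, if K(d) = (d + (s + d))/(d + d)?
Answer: -10628911/6385790 ≈ -1.6645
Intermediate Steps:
s = 6 (s = 24 + 6*(-3) = 24 - 18 = 6)
K(d) = (6 + 2*d)/(2*d) (K(d) = (d + (6 + d))/(d + d) = (6 + 2*d)/((2*d)) = (6 + 2*d)*(1/(2*d)) = (6 + 2*d)/(2*d))
X(w, O) = 69 - 63*O*w (X(w, O) = -63*O*w + 69 = 69 - 63*O*w)
X(-35, K(5))/(-4229) - 3687/4530 = (69 - 63*(3 + 5)/5*(-35))/(-4229) - 3687/4530 = (69 - 63*(1/5)*8*(-35))*(-1/4229) - 3687*1/4530 = (69 - 63*8/5*(-35))*(-1/4229) - 1229/1510 = (69 + 3528)*(-1/4229) - 1229/1510 = 3597*(-1/4229) - 1229/1510 = -3597/4229 - 1229/1510 = -10628911/6385790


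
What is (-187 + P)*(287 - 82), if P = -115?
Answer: -61910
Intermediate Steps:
(-187 + P)*(287 - 82) = (-187 - 115)*(287 - 82) = -302*205 = -61910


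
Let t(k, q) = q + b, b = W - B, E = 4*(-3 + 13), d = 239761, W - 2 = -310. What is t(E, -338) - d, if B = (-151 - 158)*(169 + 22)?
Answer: -181388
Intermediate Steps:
W = -308 (W = 2 - 310 = -308)
B = -59019 (B = -309*191 = -59019)
E = 40 (E = 4*10 = 40)
b = 58711 (b = -308 - 1*(-59019) = -308 + 59019 = 58711)
t(k, q) = 58711 + q (t(k, q) = q + 58711 = 58711 + q)
t(E, -338) - d = (58711 - 338) - 1*239761 = 58373 - 239761 = -181388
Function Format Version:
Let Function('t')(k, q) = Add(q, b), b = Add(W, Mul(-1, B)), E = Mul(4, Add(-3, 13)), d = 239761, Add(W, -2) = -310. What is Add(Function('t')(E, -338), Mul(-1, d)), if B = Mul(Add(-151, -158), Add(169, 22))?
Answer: -181388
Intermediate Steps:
W = -308 (W = Add(2, -310) = -308)
B = -59019 (B = Mul(-309, 191) = -59019)
E = 40 (E = Mul(4, 10) = 40)
b = 58711 (b = Add(-308, Mul(-1, -59019)) = Add(-308, 59019) = 58711)
Function('t')(k, q) = Add(58711, q) (Function('t')(k, q) = Add(q, 58711) = Add(58711, q))
Add(Function('t')(E, -338), Mul(-1, d)) = Add(Add(58711, -338), Mul(-1, 239761)) = Add(58373, -239761) = -181388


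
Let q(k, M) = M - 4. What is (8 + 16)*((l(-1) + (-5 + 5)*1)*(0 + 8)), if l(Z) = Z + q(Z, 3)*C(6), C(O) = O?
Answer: -1344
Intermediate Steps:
q(k, M) = -4 + M
l(Z) = -6 + Z (l(Z) = Z + (-4 + 3)*6 = Z - 1*6 = Z - 6 = -6 + Z)
(8 + 16)*((l(-1) + (-5 + 5)*1)*(0 + 8)) = (8 + 16)*(((-6 - 1) + (-5 + 5)*1)*(0 + 8)) = 24*((-7 + 0*1)*8) = 24*((-7 + 0)*8) = 24*(-7*8) = 24*(-56) = -1344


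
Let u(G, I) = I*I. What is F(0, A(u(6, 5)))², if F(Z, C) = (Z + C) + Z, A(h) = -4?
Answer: 16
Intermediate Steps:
u(G, I) = I²
F(Z, C) = C + 2*Z (F(Z, C) = (C + Z) + Z = C + 2*Z)
F(0, A(u(6, 5)))² = (-4 + 2*0)² = (-4 + 0)² = (-4)² = 16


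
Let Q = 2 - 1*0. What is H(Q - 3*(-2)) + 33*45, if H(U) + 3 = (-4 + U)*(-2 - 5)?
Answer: 1454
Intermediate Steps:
Q = 2 (Q = 2 + 0 = 2)
H(U) = 25 - 7*U (H(U) = -3 + (-4 + U)*(-2 - 5) = -3 + (-4 + U)*(-7) = -3 + (28 - 7*U) = 25 - 7*U)
H(Q - 3*(-2)) + 33*45 = (25 - 7*(2 - 3*(-2))) + 33*45 = (25 - 7*(2 + 6)) + 1485 = (25 - 7*8) + 1485 = (25 - 56) + 1485 = -31 + 1485 = 1454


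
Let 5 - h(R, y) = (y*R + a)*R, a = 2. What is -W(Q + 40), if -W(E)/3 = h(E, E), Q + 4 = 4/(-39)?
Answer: -2747962205/19773 ≈ -1.3898e+5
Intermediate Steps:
Q = -160/39 (Q = -4 + 4/(-39) = -4 + 4*(-1/39) = -4 - 4/39 = -160/39 ≈ -4.1026)
h(R, y) = 5 - R*(2 + R*y) (h(R, y) = 5 - (y*R + 2)*R = 5 - (R*y + 2)*R = 5 - (2 + R*y)*R = 5 - R*(2 + R*y))
W(E) = -15 + 3*E³ + 6*E (W(E) = -3*(5 - 2*E - E*E²) = -3*(5 - 2*E - E³) = -3*(5 - E³ - 2*E) = -15 + 3*E³ + 6*E)
-W(Q + 40) = -(-15 + 3*(-160/39 + 40)³ + 6*(-160/39 + 40)) = -(-15 + 3*(1400/39)³ + 6*(1400/39)) = -(-15 + 3*(2744000000/59319) + 2800/13) = -(-15 + 2744000000/19773 + 2800/13) = -1*2747962205/19773 = -2747962205/19773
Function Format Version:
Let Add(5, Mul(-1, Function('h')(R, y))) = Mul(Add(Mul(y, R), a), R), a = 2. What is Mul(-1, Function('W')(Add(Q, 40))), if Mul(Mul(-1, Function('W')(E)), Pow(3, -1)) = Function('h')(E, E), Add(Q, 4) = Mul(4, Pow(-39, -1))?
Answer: Rational(-2747962205, 19773) ≈ -1.3898e+5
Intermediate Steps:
Q = Rational(-160, 39) (Q = Add(-4, Mul(4, Pow(-39, -1))) = Add(-4, Mul(4, Rational(-1, 39))) = Add(-4, Rational(-4, 39)) = Rational(-160, 39) ≈ -4.1026)
Function('h')(R, y) = Add(5, Mul(-1, R, Add(2, Mul(R, y)))) (Function('h')(R, y) = Add(5, Mul(-1, Mul(Add(Mul(y, R), 2), R))) = Add(5, Mul(-1, Mul(Add(Mul(R, y), 2), R))) = Add(5, Mul(-1, Mul(Add(2, Mul(R, y)), R))) = Add(5, Mul(-1, Mul(R, Add(2, Mul(R, y))))) = Add(5, Mul(-1, R, Add(2, Mul(R, y)))))
Function('W')(E) = Add(-15, Mul(3, Pow(E, 3)), Mul(6, E)) (Function('W')(E) = Mul(-3, Add(5, Mul(-2, E), Mul(-1, E, Pow(E, 2)))) = Mul(-3, Add(5, Mul(-2, E), Mul(-1, Pow(E, 3)))) = Mul(-3, Add(5, Mul(-1, Pow(E, 3)), Mul(-2, E))) = Add(-15, Mul(3, Pow(E, 3)), Mul(6, E)))
Mul(-1, Function('W')(Add(Q, 40))) = Mul(-1, Add(-15, Mul(3, Pow(Add(Rational(-160, 39), 40), 3)), Mul(6, Add(Rational(-160, 39), 40)))) = Mul(-1, Add(-15, Mul(3, Pow(Rational(1400, 39), 3)), Mul(6, Rational(1400, 39)))) = Mul(-1, Add(-15, Mul(3, Rational(2744000000, 59319)), Rational(2800, 13))) = Mul(-1, Add(-15, Rational(2744000000, 19773), Rational(2800, 13))) = Mul(-1, Rational(2747962205, 19773)) = Rational(-2747962205, 19773)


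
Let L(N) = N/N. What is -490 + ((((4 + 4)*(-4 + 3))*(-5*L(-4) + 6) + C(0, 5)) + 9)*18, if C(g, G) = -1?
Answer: -490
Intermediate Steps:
L(N) = 1
-490 + ((((4 + 4)*(-4 + 3))*(-5*L(-4) + 6) + C(0, 5)) + 9)*18 = -490 + ((((4 + 4)*(-4 + 3))*(-5*1 + 6) - 1) + 9)*18 = -490 + (((8*(-1))*(-5 + 6) - 1) + 9)*18 = -490 + ((-8*1 - 1) + 9)*18 = -490 + ((-8 - 1) + 9)*18 = -490 + (-9 + 9)*18 = -490 + 0*18 = -490 + 0 = -490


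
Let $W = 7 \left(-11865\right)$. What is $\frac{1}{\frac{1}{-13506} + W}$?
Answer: $- \frac{13506}{1121740831} \approx -1.204 \cdot 10^{-5}$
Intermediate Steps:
$W = -83055$
$\frac{1}{\frac{1}{-13506} + W} = \frac{1}{\frac{1}{-13506} - 83055} = \frac{1}{- \frac{1}{13506} - 83055} = \frac{1}{- \frac{1121740831}{13506}} = - \frac{13506}{1121740831}$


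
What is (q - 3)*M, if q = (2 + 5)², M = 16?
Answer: 736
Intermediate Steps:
q = 49 (q = 7² = 49)
(q - 3)*M = (49 - 3)*16 = 46*16 = 736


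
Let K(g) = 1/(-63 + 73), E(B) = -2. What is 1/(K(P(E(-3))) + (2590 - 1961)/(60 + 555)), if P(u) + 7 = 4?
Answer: 1230/1381 ≈ 0.89066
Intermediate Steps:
P(u) = -3 (P(u) = -7 + 4 = -3)
K(g) = ⅒ (K(g) = 1/10 = ⅒)
1/(K(P(E(-3))) + (2590 - 1961)/(60 + 555)) = 1/(⅒ + (2590 - 1961)/(60 + 555)) = 1/(⅒ + 629/615) = 1/(1381/1230) = 1230/1381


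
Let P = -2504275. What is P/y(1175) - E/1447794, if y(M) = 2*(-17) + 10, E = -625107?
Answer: 201427184551/1930392 ≈ 1.0435e+5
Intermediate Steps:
y(M) = -24 (y(M) = -34 + 10 = -24)
P/y(1175) - E/1447794 = -2504275/(-24) - 1*(-625107)/1447794 = -2504275*(-1/24) + 625107*(1/1447794) = 2504275/24 + 208369/482598 = 201427184551/1930392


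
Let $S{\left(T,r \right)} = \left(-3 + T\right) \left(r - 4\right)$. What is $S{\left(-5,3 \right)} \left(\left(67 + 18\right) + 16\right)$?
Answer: $808$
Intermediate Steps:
$S{\left(T,r \right)} = \left(-4 + r\right) \left(-3 + T\right)$ ($S{\left(T,r \right)} = \left(-3 + T\right) \left(-4 + r\right) = \left(-4 + r\right) \left(-3 + T\right)$)
$S{\left(-5,3 \right)} \left(\left(67 + 18\right) + 16\right) = \left(12 - -20 - 9 - 15\right) \left(\left(67 + 18\right) + 16\right) = \left(12 + 20 - 9 - 15\right) \left(85 + 16\right) = 8 \cdot 101 = 808$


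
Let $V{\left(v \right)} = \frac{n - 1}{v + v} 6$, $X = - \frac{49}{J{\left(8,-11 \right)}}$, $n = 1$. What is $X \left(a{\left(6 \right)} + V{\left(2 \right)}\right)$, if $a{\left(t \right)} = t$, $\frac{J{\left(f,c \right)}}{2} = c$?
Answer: $\frac{147}{11} \approx 13.364$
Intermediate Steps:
$J{\left(f,c \right)} = 2 c$
$X = \frac{49}{22}$ ($X = - \frac{49}{2 \left(-11\right)} = - \frac{49}{-22} = \left(-49\right) \left(- \frac{1}{22}\right) = \frac{49}{22} \approx 2.2273$)
$V{\left(v \right)} = 0$ ($V{\left(v \right)} = \frac{1 - 1}{v + v} 6 = \frac{0}{2 v} 6 = 0 \frac{1}{2 v} 6 = 0 \cdot 6 = 0$)
$X \left(a{\left(6 \right)} + V{\left(2 \right)}\right) = \frac{49 \left(6 + 0\right)}{22} = \frac{49}{22} \cdot 6 = \frac{147}{11}$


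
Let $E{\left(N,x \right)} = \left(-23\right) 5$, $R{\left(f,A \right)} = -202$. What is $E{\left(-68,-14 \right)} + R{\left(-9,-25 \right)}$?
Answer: $-317$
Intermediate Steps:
$E{\left(N,x \right)} = -115$
$E{\left(-68,-14 \right)} + R{\left(-9,-25 \right)} = -115 - 202 = -317$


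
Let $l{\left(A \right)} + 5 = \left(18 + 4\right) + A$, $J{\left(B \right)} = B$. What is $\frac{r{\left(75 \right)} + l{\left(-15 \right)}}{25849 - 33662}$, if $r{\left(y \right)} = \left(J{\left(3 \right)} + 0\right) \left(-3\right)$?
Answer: $\frac{7}{7813} \approx 0.00089594$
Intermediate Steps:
$l{\left(A \right)} = 17 + A$ ($l{\left(A \right)} = -5 + \left(\left(18 + 4\right) + A\right) = -5 + \left(22 + A\right) = 17 + A$)
$r{\left(y \right)} = -9$ ($r{\left(y \right)} = \left(3 + 0\right) \left(-3\right) = 3 \left(-3\right) = -9$)
$\frac{r{\left(75 \right)} + l{\left(-15 \right)}}{25849 - 33662} = \frac{-9 + \left(17 - 15\right)}{25849 - 33662} = \frac{-9 + 2}{-7813} = \left(-7\right) \left(- \frac{1}{7813}\right) = \frac{7}{7813}$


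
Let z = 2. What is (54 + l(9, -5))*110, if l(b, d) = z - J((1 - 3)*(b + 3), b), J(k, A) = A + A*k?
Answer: 28930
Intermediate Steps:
l(b, d) = 2 - b*(-5 - 2*b) (l(b, d) = 2 - b*(1 + (1 - 3)*(b + 3)) = 2 - b*(1 - 2*(3 + b)) = 2 - b*(1 + (-6 - 2*b)) = 2 - b*(-5 - 2*b))
(54 + l(9, -5))*110 = (54 + (2 + 9*(5 + 2*9)))*110 = (54 + (2 + 9*(5 + 18)))*110 = (54 + (2 + 9*23))*110 = (54 + (2 + 207))*110 = (54 + 209)*110 = 263*110 = 28930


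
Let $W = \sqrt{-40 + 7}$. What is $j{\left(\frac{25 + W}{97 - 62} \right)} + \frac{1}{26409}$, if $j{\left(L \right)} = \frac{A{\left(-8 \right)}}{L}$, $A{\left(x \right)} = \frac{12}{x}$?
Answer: $- \frac{9903187}{4964892} + \frac{15 i \sqrt{33}}{188} \approx -1.9946 + 0.45834 i$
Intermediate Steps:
$W = i \sqrt{33}$ ($W = \sqrt{-33} = i \sqrt{33} \approx 5.7446 i$)
$j{\left(L \right)} = - \frac{3}{2 L}$ ($j{\left(L \right)} = \frac{12 \frac{1}{-8}}{L} = \frac{12 \left(- \frac{1}{8}\right)}{L} = - \frac{3}{2 L}$)
$j{\left(\frac{25 + W}{97 - 62} \right)} + \frac{1}{26409} = - \frac{3}{2 \frac{25 + i \sqrt{33}}{97 - 62}} + \frac{1}{26409} = - \frac{3}{2 \frac{25 + i \sqrt{33}}{35}} + \frac{1}{26409} = - \frac{3}{2 \left(25 + i \sqrt{33}\right) \frac{1}{35}} + \frac{1}{26409} = - \frac{3}{2 \left(\frac{5}{7} + \frac{i \sqrt{33}}{35}\right)} + \frac{1}{26409} = \frac{1}{26409} - \frac{3}{2 \left(\frac{5}{7} + \frac{i \sqrt{33}}{35}\right)}$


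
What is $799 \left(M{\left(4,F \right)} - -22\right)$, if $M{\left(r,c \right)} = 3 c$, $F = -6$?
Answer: $3196$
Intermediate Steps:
$799 \left(M{\left(4,F \right)} - -22\right) = 799 \left(3 \left(-6\right) - -22\right) = 799 \left(-18 + 22\right) = 799 \cdot 4 = 3196$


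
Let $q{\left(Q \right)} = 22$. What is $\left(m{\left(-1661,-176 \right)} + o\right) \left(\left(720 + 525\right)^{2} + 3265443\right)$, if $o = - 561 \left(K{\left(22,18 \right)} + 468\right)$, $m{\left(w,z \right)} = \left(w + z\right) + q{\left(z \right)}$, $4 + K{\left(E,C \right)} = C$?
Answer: $-1310852252556$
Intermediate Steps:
$K{\left(E,C \right)} = -4 + C$
$m{\left(w,z \right)} = 22 + w + z$ ($m{\left(w,z \right)} = \left(w + z\right) + 22 = 22 + w + z$)
$o = -270402$ ($o = - 561 \left(\left(-4 + 18\right) + 468\right) = - 561 \left(14 + 468\right) = \left(-561\right) 482 = -270402$)
$\left(m{\left(-1661,-176 \right)} + o\right) \left(\left(720 + 525\right)^{2} + 3265443\right) = \left(\left(22 - 1661 - 176\right) - 270402\right) \left(\left(720 + 525\right)^{2} + 3265443\right) = \left(-1815 - 270402\right) \left(1245^{2} + 3265443\right) = - 272217 \left(1550025 + 3265443\right) = \left(-272217\right) 4815468 = -1310852252556$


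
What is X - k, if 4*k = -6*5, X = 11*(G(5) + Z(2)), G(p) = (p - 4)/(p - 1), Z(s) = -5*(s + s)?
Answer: -839/4 ≈ -209.75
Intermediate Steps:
Z(s) = -10*s
G(p) = (-4 + p)/(-1 + p)
X = -869/4 (X = 11*((-4 + 5)/(-1 + 5) - 10*2) = 11*(1/4 - 20) = 11*((¼)*1 - 20) = 11*(¼ - 20) = 11*(-79/4) = -869/4 ≈ -217.25)
k = -15/2 (k = (-6*5)/4 = (¼)*(-30) = -15/2 ≈ -7.5000)
X - k = -869/4 - 1*(-15/2) = -869/4 + 15/2 = -839/4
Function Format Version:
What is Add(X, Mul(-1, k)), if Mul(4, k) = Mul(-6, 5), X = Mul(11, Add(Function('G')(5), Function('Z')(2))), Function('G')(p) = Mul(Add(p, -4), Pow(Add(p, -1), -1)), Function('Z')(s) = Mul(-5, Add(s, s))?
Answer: Rational(-839, 4) ≈ -209.75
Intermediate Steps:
Function('Z')(s) = Mul(-10, s) (Function('Z')(s) = Mul(-5, Mul(2, s)) = Mul(-10, s))
Function('G')(p) = Mul(Pow(Add(-1, p), -1), Add(-4, p)) (Function('G')(p) = Mul(Add(-4, p), Pow(Add(-1, p), -1)) = Mul(Pow(Add(-1, p), -1), Add(-4, p)))
X = Rational(-869, 4) (X = Mul(11, Add(Mul(Pow(Add(-1, 5), -1), Add(-4, 5)), Mul(-10, 2))) = Mul(11, Add(Mul(Pow(4, -1), 1), -20)) = Mul(11, Add(Mul(Rational(1, 4), 1), -20)) = Mul(11, Add(Rational(1, 4), -20)) = Mul(11, Rational(-79, 4)) = Rational(-869, 4) ≈ -217.25)
k = Rational(-15, 2) (k = Mul(Rational(1, 4), Mul(-6, 5)) = Mul(Rational(1, 4), -30) = Rational(-15, 2) ≈ -7.5000)
Add(X, Mul(-1, k)) = Add(Rational(-869, 4), Mul(-1, Rational(-15, 2))) = Add(Rational(-869, 4), Rational(15, 2)) = Rational(-839, 4)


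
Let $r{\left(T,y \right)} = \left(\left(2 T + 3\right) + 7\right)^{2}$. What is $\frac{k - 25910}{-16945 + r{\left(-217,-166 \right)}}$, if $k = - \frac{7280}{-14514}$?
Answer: $- \frac{188025230}{1181664567} \approx -0.15912$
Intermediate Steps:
$k = \frac{3640}{7257}$ ($k = \left(-7280\right) \left(- \frac{1}{14514}\right) = \frac{3640}{7257} \approx 0.50159$)
$r{\left(T,y \right)} = \left(10 + 2 T\right)^{2}$ ($r{\left(T,y \right)} = \left(\left(3 + 2 T\right) + 7\right)^{2} = \left(10 + 2 T\right)^{2}$)
$\frac{k - 25910}{-16945 + r{\left(-217,-166 \right)}} = \frac{\frac{3640}{7257} - 25910}{-16945 + 4 \left(5 - 217\right)^{2}} = \frac{\frac{3640}{7257} - 25910}{-16945 + 4 \left(-212\right)^{2}} = - \frac{188025230}{7257 \left(-16945 + 4 \cdot 44944\right)} = - \frac{188025230}{7257 \left(-16945 + 179776\right)} = - \frac{188025230}{7257 \cdot 162831} = \left(- \frac{188025230}{7257}\right) \frac{1}{162831} = - \frac{188025230}{1181664567}$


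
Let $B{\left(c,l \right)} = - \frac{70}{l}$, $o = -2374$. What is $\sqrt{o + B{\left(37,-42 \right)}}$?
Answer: $\frac{i \sqrt{21351}}{3} \approx 48.707 i$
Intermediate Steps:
$\sqrt{o + B{\left(37,-42 \right)}} = \sqrt{-2374 - \frac{70}{-42}} = \sqrt{-2374 - - \frac{5}{3}} = \sqrt{-2374 + \frac{5}{3}} = \sqrt{- \frac{7117}{3}} = \frac{i \sqrt{21351}}{3}$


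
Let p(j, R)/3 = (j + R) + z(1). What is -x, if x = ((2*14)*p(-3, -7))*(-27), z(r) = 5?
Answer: -11340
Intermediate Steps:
p(j, R) = 15 + 3*R + 3*j (p(j, R) = 3*((j + R) + 5) = 3*((R + j) + 5) = 3*(5 + R + j) = 15 + 3*R + 3*j)
x = 11340 (x = ((2*14)*(15 + 3*(-7) + 3*(-3)))*(-27) = (28*(15 - 21 - 9))*(-27) = (28*(-15))*(-27) = -420*(-27) = 11340)
-x = -1*11340 = -11340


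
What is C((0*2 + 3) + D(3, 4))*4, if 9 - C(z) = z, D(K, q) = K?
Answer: 12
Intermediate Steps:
C(z) = 9 - z
C((0*2 + 3) + D(3, 4))*4 = (9 - ((0*2 + 3) + 3))*4 = (9 - ((0 + 3) + 3))*4 = (9 - (3 + 3))*4 = (9 - 1*6)*4 = (9 - 6)*4 = 3*4 = 12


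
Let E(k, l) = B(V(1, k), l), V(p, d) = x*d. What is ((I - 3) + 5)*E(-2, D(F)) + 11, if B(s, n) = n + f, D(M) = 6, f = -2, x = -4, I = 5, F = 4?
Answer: 39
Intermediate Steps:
V(p, d) = -4*d
B(s, n) = -2 + n (B(s, n) = n - 2 = -2 + n)
E(k, l) = -2 + l
((I - 3) + 5)*E(-2, D(F)) + 11 = ((5 - 3) + 5)*(-2 + 6) + 11 = (2 + 5)*4 + 11 = 7*4 + 11 = 28 + 11 = 39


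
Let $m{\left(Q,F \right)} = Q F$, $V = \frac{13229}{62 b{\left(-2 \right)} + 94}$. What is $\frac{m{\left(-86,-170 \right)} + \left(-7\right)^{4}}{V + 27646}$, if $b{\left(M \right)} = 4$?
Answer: $\frac{5821182}{9468161} \approx 0.61482$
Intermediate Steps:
$V = \frac{13229}{342}$ ($V = \frac{13229}{62 \cdot 4 + 94} = \frac{13229}{248 + 94} = \frac{13229}{342} \approx 38.681$)
$m{\left(Q,F \right)} = F Q$
$\frac{m{\left(-86,-170 \right)} + \left(-7\right)^{4}}{V + 27646} = \frac{\left(-170\right) \left(-86\right) + \left(-7\right)^{4}}{\frac{13229}{342} + 27646} = \frac{14620 + 2401}{\frac{9468161}{342}} = 17021 \cdot \frac{342}{9468161} = \frac{5821182}{9468161}$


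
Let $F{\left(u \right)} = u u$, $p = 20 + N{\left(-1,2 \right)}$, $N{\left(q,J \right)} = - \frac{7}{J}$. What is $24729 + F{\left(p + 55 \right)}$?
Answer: $\frac{119365}{4} \approx 29841.0$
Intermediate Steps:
$p = \frac{33}{2}$ ($p = 20 - \frac{7}{2} = \frac{33}{2} \approx 16.5$)
$F{\left(u \right)} = u^{2}$
$24729 + F{\left(p + 55 \right)} = 24729 + \left(\frac{33}{2} + 55\right)^{2} = 24729 + \left(\frac{143}{2}\right)^{2} = 24729 + \frac{20449}{4} = \frac{119365}{4}$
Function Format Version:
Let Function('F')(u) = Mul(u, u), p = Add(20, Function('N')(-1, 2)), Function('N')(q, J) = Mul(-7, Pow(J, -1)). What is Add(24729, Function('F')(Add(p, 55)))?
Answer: Rational(119365, 4) ≈ 29841.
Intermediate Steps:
p = Rational(33, 2) (p = Add(20, Mul(-7, Pow(2, -1))) = Add(20, Mul(-7, Rational(1, 2))) = Add(20, Rational(-7, 2)) = Rational(33, 2) ≈ 16.500)
Function('F')(u) = Pow(u, 2)
Add(24729, Function('F')(Add(p, 55))) = Add(24729, Pow(Add(Rational(33, 2), 55), 2)) = Add(24729, Pow(Rational(143, 2), 2)) = Add(24729, Rational(20449, 4)) = Rational(119365, 4)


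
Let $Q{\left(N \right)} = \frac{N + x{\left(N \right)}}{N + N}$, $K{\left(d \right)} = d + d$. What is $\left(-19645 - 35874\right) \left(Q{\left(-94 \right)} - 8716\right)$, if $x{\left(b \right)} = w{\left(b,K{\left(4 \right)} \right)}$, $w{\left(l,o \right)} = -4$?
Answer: $\frac{45484218345}{94} \approx 4.8387 \cdot 10^{8}$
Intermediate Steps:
$K{\left(d \right)} = 2 d$
$x{\left(b \right)} = -4$
$Q{\left(N \right)} = \frac{-4 + N}{2 N}$ ($Q{\left(N \right)} = \frac{N - 4}{N + N} = \frac{-4 + N}{2 N}$)
$\left(-19645 - 35874\right) \left(Q{\left(-94 \right)} - 8716\right) = \left(-19645 - 35874\right) \left(\frac{-4 - 94}{2 \left(-94\right)} - 8716\right) = - 55519 \left(\frac{1}{2} \left(- \frac{1}{94}\right) \left(-98\right) - 8716\right) = - 55519 \left(\frac{49}{94} - 8716\right) = \left(-55519\right) \left(- \frac{819255}{94}\right) = \frac{45484218345}{94}$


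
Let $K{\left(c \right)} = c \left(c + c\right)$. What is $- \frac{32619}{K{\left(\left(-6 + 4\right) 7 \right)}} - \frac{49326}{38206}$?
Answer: $- \frac{90398379}{1069768} \approx -84.503$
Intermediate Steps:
$K{\left(c \right)} = 2 c^{2}$ ($K{\left(c \right)} = c 2 c = 2 c^{2}$)
$- \frac{32619}{K{\left(\left(-6 + 4\right) 7 \right)}} - \frac{49326}{38206} = - \frac{32619}{2 \left(\left(-6 + 4\right) 7\right)^{2}} - \frac{49326}{38206} = - \frac{32619}{2 \left(\left(-2\right) 7\right)^{2}} - \frac{24663}{19103} = - \frac{32619}{2 \left(-14\right)^{2}} - \frac{24663}{19103} = - \frac{32619}{2 \cdot 196} - \frac{24663}{19103} = - \frac{32619}{392} - \frac{24663}{19103} = - \frac{90398379}{1069768}$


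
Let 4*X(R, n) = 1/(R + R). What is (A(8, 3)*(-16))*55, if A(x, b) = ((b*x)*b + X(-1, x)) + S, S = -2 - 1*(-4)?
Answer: -65010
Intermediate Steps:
X(R, n) = 1/(8*R) (X(R, n) = 1/(4*(R + R)) = 1/(4*((2*R))) = (1/(2*R))/4 = 1/(8*R))
S = 2 (S = -2 + 4 = 2)
A(x, b) = 15/8 + x*b² (A(x, b) = ((b*x)*b + (⅛)/(-1)) + 2 = (x*b² + (⅛)*(-1)) + 2 = (x*b² - ⅛) + 2 = (-⅛ + x*b²) + 2 = 15/8 + x*b²)
(A(8, 3)*(-16))*55 = ((15/8 + 8*3²)*(-16))*55 = ((15/8 + 8*9)*(-16))*55 = ((15/8 + 72)*(-16))*55 = ((591/8)*(-16))*55 = -1182*55 = -65010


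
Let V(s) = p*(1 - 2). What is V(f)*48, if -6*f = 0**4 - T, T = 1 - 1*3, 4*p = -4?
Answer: 48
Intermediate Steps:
p = -1 (p = (1/4)*(-4) = -1)
T = -2 (T = 1 - 3 = -2)
f = -1/3 (f = -(0**4 - 1*(-2))/6 = -(0 + 2)/6 = -1/6*2 = -1/3 ≈ -0.33333)
V(s) = 1 (V(s) = -(1 - 2) = -1*(-1) = 1)
V(f)*48 = 1*48 = 48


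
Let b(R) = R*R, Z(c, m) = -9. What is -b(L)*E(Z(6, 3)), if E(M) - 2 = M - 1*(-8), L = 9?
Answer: -81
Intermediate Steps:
b(R) = R**2
E(M) = 10 + M (E(M) = 2 + (M - 1*(-8)) = 2 + (M + 8) = 2 + (8 + M) = 10 + M)
-b(L)*E(Z(6, 3)) = -9**2*(10 - 9) = -81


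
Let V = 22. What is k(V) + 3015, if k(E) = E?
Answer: 3037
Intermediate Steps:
k(V) + 3015 = 22 + 3015 = 3037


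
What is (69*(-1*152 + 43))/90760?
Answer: -7521/90760 ≈ -0.082867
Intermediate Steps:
(69*(-1*152 + 43))/90760 = (69*(-152 + 43))*(1/90760) = (69*(-109))*(1/90760) = -7521*1/90760 = -7521/90760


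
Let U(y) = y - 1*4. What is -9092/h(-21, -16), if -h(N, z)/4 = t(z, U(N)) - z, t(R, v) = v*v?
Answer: 2273/641 ≈ 3.5460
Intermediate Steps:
U(y) = -4 + y (U(y) = y - 4 = -4 + y)
t(R, v) = v²
h(N, z) = -4*(-4 + N)² + 4*z (h(N, z) = -4*((-4 + N)² - z) = -4*(-4 + N)² + 4*z)
-9092/h(-21, -16) = -9092/(-4*(-4 - 21)² + 4*(-16)) = -9092/(-4*(-25)² - 64) = -9092/(-4*625 - 64) = -9092/(-2500 - 64) = -9092/(-2564) = -9092*(-1/2564) = 2273/641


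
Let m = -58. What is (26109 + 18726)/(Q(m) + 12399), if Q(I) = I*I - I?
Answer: 44835/15821 ≈ 2.8339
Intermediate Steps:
Q(I) = I² - I
(26109 + 18726)/(Q(m) + 12399) = (26109 + 18726)/(-58*(-1 - 58) + 12399) = 44835/(-58*(-59) + 12399) = 44835/(3422 + 12399) = 44835/15821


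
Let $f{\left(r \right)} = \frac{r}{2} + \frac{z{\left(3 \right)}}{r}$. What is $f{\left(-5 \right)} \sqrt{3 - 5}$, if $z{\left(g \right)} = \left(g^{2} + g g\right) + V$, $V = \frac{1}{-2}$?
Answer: $- 6 i \sqrt{2} \approx - 8.4853 i$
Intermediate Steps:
$V = - \frac{1}{2} \approx -0.5$
$z{\left(g \right)} = - \frac{1}{2} + 2 g^{2}$ ($z{\left(g \right)} = \left(g^{2} + g g\right) - \frac{1}{2} = \left(g^{2} + g^{2}\right) - \frac{1}{2} = 2 g^{2} - \frac{1}{2} = - \frac{1}{2} + 2 g^{2}$)
$f{\left(r \right)} = \frac{r}{2} + \frac{35}{2 r}$ ($f{\left(r \right)} = \frac{r}{2} + \frac{- \frac{1}{2} + 2 \cdot 3^{2}}{r} = r \frac{1}{2} + \frac{- \frac{1}{2} + 2 \cdot 9}{r} = \frac{r}{2} + \frac{- \frac{1}{2} + 18}{r} = \frac{r}{2} + \frac{35}{2 r}$)
$f{\left(-5 \right)} \sqrt{3 - 5} = \frac{35 + \left(-5\right)^{2}}{2 \left(-5\right)} \sqrt{3 - 5} = \frac{1}{2} \left(- \frac{1}{5}\right) \left(35 + 25\right) \sqrt{-2} = \frac{1}{2} \left(- \frac{1}{5}\right) 60 i \sqrt{2} = - 6 i \sqrt{2}$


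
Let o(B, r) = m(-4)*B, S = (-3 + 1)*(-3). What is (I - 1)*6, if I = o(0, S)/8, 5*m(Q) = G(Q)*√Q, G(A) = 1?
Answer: -6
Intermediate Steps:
m(Q) = √Q/5 (m(Q) = (1*√Q)/5 = √Q/5)
S = 6 (S = -2*(-3) = 6)
o(B, r) = 2*I*B/5 (o(B, r) = (√(-4)/5)*B = ((2*I)/5)*B = (2*I/5)*B = 2*I*B/5)
I = 0 (I = ((⅖)*I*0)/8 = 0*(⅛) = 0)
(I - 1)*6 = (0 - 1)*6 = -1*6 = -6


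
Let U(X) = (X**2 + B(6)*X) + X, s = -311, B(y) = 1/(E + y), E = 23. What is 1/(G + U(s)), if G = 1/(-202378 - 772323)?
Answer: 28266329/2724853646850 ≈ 1.0374e-5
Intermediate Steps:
B(y) = 1/(23 + y)
G = -1/974701 (G = 1/(-974701) = -1/974701 ≈ -1.0260e-6)
U(X) = X**2 + 30*X/29 (U(X) = (X**2 + X/(23 + 6)) + X = (X**2 + X/29) + X = X**2 + 30*X/29)
1/(G + U(s)) = 1/(-1/974701 + (1/29)*(-311)*(30 + 29*(-311))) = 1/(-1/974701 + (1/29)*(-311)*(30 - 9019)) = 1/(-1/974701 + (1/29)*(-311)*(-8989)) = 1/(-1/974701 + 2795579/29) = 1/(2724853646850/28266329) = 28266329/2724853646850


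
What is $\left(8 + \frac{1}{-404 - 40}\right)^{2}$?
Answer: $\frac{12609601}{197136} \approx 63.964$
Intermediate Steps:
$\left(8 + \frac{1}{-404 - 40}\right)^{2} = \left(8 + \frac{1}{-444}\right)^{2} = \left(8 - \frac{1}{444}\right)^{2} = \left(\frac{3551}{444}\right)^{2} = \frac{12609601}{197136}$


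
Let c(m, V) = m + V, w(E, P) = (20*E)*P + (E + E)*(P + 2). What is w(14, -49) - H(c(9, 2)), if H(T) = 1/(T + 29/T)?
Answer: -2255411/150 ≈ -15036.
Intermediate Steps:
w(E, P) = 2*E*(2 + P) + 20*E*P (w(E, P) = 20*E*P + (2*E)*(2 + P) = 20*E*P + 2*E*(2 + P) = 2*E*(2 + P) + 20*E*P)
c(m, V) = V + m
w(14, -49) - H(c(9, 2)) = 2*14*(2 + 11*(-49)) - (2 + 9)/(29 + (2 + 9)²) = 2*14*(2 - 539) - 11/(29 + 11²) = 2*14*(-537) - 11/(29 + 121) = -15036 - 11/150 = -2255411/150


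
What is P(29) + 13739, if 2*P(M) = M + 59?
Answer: 13783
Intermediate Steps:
P(M) = 59/2 + M/2 (P(M) = (M + 59)/2 = (59 + M)/2 = 59/2 + M/2)
P(29) + 13739 = (59/2 + (1/2)*29) + 13739 = (59/2 + 29/2) + 13739 = 44 + 13739 = 13783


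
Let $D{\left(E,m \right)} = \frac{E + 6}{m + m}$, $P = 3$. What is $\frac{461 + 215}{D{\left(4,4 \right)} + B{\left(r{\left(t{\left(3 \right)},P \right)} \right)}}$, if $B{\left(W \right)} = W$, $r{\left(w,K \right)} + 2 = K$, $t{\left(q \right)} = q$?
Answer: $\frac{2704}{9} \approx 300.44$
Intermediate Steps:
$r{\left(w,K \right)} = -2 + K$
$D{\left(E,m \right)} = \frac{6 + E}{2 m}$
$\frac{461 + 215}{D{\left(4,4 \right)} + B{\left(r{\left(t{\left(3 \right)},P \right)} \right)}} = \frac{461 + 215}{\frac{6 + 4}{2 \cdot 4} + \left(-2 + 3\right)} = \frac{676}{\frac{1}{2} \cdot \frac{1}{4} \cdot 10 + 1} = \frac{676}{\frac{5}{4} + 1} = \frac{676}{\frac{9}{4}} = 676 \cdot \frac{4}{9} = \frac{2704}{9}$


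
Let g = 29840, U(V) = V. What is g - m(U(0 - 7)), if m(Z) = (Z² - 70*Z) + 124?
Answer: 29177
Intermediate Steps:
m(Z) = 124 + Z² - 70*Z
g - m(U(0 - 7)) = 29840 - (124 + (0 - 7)² - 70*(0 - 7)) = 29840 - (124 + (-7)² - 70*(-7)) = 29840 - (124 + 49 + 490) = 29840 - 1*663 = 29840 - 663 = 29177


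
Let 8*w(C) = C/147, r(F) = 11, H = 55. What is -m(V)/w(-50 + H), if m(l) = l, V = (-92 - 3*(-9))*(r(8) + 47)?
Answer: 886704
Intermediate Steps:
V = -3770 (V = (-92 - 3*(-9))*(11 + 47) = (-92 + 27)*58 = -65*58 = -3770)
w(C) = C/1176 (w(C) = (C/147)/8 = C/1176)
-m(V)/w(-50 + H) = -(-3770)/((-50 + 55)/1176) = -(-3770)/((1/1176)*5) = -(-3770)/5/1176 = -(-3770)*1176/5 = -1*(-886704) = 886704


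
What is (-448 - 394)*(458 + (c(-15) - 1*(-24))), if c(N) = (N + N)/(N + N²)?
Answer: -2840066/7 ≈ -4.0572e+5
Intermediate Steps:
c(N) = 2*N/(N + N²) (c(N) = (2*N)/(N + N²) = 2*N/(N + N²))
(-448 - 394)*(458 + (c(-15) - 1*(-24))) = (-448 - 394)*(458 + (2/(1 - 15) - 1*(-24))) = -842*(458 + (2/(-14) + 24)) = -842*(458 + (2*(-1/14) + 24)) = -842*(458 + (-⅐ + 24)) = -842*(458 + 167/7) = -842*3373/7 = -2840066/7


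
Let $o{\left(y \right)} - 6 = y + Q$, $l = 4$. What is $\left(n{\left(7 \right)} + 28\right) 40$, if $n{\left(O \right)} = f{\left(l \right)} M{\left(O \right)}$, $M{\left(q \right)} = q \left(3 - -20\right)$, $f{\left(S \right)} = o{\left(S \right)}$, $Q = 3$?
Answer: $84840$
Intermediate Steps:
$o{\left(y \right)} = 9 + y$ ($o{\left(y \right)} = 6 + \left(y + 3\right) = 6 + \left(3 + y\right) = 9 + y$)
$f{\left(S \right)} = 9 + S$
$M{\left(q \right)} = 23 q$ ($M{\left(q \right)} = q \left(3 + 20\right) = q 23 = 23 q$)
$n{\left(O \right)} = 299 O$ ($n{\left(O \right)} = \left(9 + 4\right) 23 O = 13 \cdot 23 O = 299 O$)
$\left(n{\left(7 \right)} + 28\right) 40 = \left(299 \cdot 7 + 28\right) 40 = \left(2093 + 28\right) 40 = 2121 \cdot 40 = 84840$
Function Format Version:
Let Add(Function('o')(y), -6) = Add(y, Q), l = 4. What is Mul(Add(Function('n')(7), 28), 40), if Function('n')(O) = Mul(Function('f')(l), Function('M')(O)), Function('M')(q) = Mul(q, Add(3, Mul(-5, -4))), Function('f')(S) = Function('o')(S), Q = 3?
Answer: 84840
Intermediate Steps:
Function('o')(y) = Add(9, y) (Function('o')(y) = Add(6, Add(y, 3)) = Add(6, Add(3, y)) = Add(9, y))
Function('f')(S) = Add(9, S)
Function('M')(q) = Mul(23, q) (Function('M')(q) = Mul(q, Add(3, 20)) = Mul(q, 23) = Mul(23, q))
Function('n')(O) = Mul(299, O) (Function('n')(O) = Mul(Add(9, 4), Mul(23, O)) = Mul(13, Mul(23, O)) = Mul(299, O))
Mul(Add(Function('n')(7), 28), 40) = Mul(Add(Mul(299, 7), 28), 40) = Mul(Add(2093, 28), 40) = Mul(2121, 40) = 84840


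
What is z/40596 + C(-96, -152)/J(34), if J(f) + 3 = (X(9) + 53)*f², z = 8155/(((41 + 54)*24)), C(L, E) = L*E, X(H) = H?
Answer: 270240727531/1326720474144 ≈ 0.20369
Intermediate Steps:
C(L, E) = E*L
z = 1631/456 (z = 8155/((95*24)) = 8155/2280 = 8155*(1/2280) = 1631/456 ≈ 3.5768)
J(f) = -3 + 62*f² (J(f) = -3 + (9 + 53)*f² = -3 + 62*f²)
z/40596 + C(-96, -152)/J(34) = (1631/456)/40596 + (-152*(-96))/(-3 + 62*34²) = (1631/456)*(1/40596) + 14592/(-3 + 62*1156) = 1631/18511776 + 14592/(-3 + 71672) = 1631/18511776 + 14592/71669 = 270240727531/1326720474144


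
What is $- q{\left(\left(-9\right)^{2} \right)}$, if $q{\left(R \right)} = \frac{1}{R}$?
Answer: $- \frac{1}{81} \approx -0.012346$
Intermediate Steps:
$- q{\left(\left(-9\right)^{2} \right)} = - \frac{1}{\left(-9\right)^{2}} = - \frac{1}{81}$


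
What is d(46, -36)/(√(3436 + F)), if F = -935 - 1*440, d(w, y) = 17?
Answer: 17*√229/687 ≈ 0.37446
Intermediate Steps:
F = -1375 (F = -935 - 440 = -1375)
d(46, -36)/(√(3436 + F)) = 17/(√(3436 - 1375)) = 17/(√2061) = 17/((3*√229)) = 17*(√229/687) = 17*√229/687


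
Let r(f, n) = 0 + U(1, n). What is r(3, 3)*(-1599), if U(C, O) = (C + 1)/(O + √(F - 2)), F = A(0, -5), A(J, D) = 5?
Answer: -1599 + 533*√3 ≈ -675.82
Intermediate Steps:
F = 5
U(C, O) = (1 + C)/(O + √3) (U(C, O) = (C + 1)/(O + √(5 - 2)) = (1 + C)/(O + √3))
r(f, n) = 2/(n + √3) (r(f, n) = 0 + (1 + 1)/(n + √3) = 0 + 2/(n + √3) = 2/(n + √3))
r(3, 3)*(-1599) = (2/(3 + √3))*(-1599) = -3198/(3 + √3)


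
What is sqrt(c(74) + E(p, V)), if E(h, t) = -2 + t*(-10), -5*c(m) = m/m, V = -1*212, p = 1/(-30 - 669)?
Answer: sqrt(52945)/5 ≈ 46.020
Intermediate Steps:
p = -1/699 (p = 1/(-699) = -1/699 ≈ -0.0014306)
V = -212
c(m) = -1/5 (c(m) = -m/(5*m) = -1/5*1 = -1/5)
E(h, t) = -2 - 10*t
sqrt(c(74) + E(p, V)) = sqrt(-1/5 + (-2 - 10*(-212))) = sqrt(-1/5 + (-2 + 2120)) = sqrt(-1/5 + 2118) = sqrt(10589/5) = sqrt(52945)/5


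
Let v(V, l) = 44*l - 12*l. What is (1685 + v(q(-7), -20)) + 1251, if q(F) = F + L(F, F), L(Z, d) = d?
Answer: 2296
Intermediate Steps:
q(F) = 2*F (q(F) = F + F = 2*F)
v(V, l) = 32*l
(1685 + v(q(-7), -20)) + 1251 = (1685 + 32*(-20)) + 1251 = (1685 - 640) + 1251 = 1045 + 1251 = 2296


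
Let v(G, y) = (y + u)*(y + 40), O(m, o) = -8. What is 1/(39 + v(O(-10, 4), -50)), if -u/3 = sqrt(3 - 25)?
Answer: 49/28211 - 30*I*sqrt(22)/310321 ≈ 0.0017369 - 0.00045344*I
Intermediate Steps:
u = -3*I*sqrt(22) (u = -3*sqrt(3 - 25) = -3*I*sqrt(22) ≈ -14.071*I)
v(G, y) = (40 + y)*(y - 3*I*sqrt(22)) (v(G, y) = (y - 3*I*sqrt(22))*(y + 40) = (y - 3*I*sqrt(22))*(40 + y) = (40 + y)*(y - 3*I*sqrt(22)))
1/(39 + v(O(-10, 4), -50)) = 1/(39 + ((-50)**2 + 40*(-50) - 120*I*sqrt(22) - 3*I*(-50)*sqrt(22))) = 1/(39 + (2500 - 2000 - 120*I*sqrt(22) + 150*I*sqrt(22))) = 1/(39 + (500 + 30*I*sqrt(22))) = 1/(539 + 30*I*sqrt(22))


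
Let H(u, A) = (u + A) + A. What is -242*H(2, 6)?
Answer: -3388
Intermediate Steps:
H(u, A) = u + 2*A (H(u, A) = (A + u) + A = u + 2*A)
-242*H(2, 6) = -242*(2 + 2*6) = -242*(2 + 12) = -242*14 = -3388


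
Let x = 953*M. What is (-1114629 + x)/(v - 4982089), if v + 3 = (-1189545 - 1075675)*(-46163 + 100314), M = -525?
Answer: 807477/61334455156 ≈ 1.3165e-5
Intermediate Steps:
v = -122663928223 (v = -3 + (-1189545 - 1075675)*(-46163 + 100314) = -3 - 2265220*54151 = -3 - 122663928220 = -122663928223)
x = -500325 (x = 953*(-525) = -500325)
(-1114629 + x)/(v - 4982089) = (-1114629 - 500325)/(-122663928223 - 4982089) = -1614954/(-122668910312) = -1614954*(-1/122668910312) = 807477/61334455156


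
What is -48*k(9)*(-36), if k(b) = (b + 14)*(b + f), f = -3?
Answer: 238464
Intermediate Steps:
k(b) = (-3 + b)*(14 + b) (k(b) = (b + 14)*(b - 3) = (14 + b)*(-3 + b) = (-3 + b)*(14 + b))
-48*k(9)*(-36) = -48*(-42 + 9² + 11*9)*(-36) = -48*(-42 + 81 + 99)*(-36) = -48*138*(-36) = -6624*(-36) = 238464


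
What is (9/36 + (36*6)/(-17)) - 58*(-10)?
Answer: 38593/68 ≈ 567.54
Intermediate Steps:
(9/36 + (36*6)/(-17)) - 58*(-10) = (9*(1/36) + 216*(-1/17)) + 580 = (¼ - 216/17) + 580 = -847/68 + 580 = 38593/68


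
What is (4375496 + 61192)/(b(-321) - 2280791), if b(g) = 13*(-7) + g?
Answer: -1478896/760401 ≈ -1.9449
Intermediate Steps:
b(g) = -91 + g
(4375496 + 61192)/(b(-321) - 2280791) = (4375496 + 61192)/((-91 - 321) - 2280791) = 4436688/(-412 - 2280791) = 4436688/(-2281203) = 4436688*(-1/2281203) = -1478896/760401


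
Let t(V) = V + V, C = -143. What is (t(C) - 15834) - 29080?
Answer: -45200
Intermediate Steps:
t(V) = 2*V
(t(C) - 15834) - 29080 = (2*(-143) - 15834) - 29080 = (-286 - 15834) - 29080 = -16120 - 29080 = -45200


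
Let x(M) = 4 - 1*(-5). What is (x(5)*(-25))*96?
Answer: -21600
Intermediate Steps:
x(M) = 9 (x(M) = 4 + 5 = 9)
(x(5)*(-25))*96 = (9*(-25))*96 = -225*96 = -21600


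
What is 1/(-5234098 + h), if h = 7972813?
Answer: 1/2738715 ≈ 3.6513e-7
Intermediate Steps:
1/(-5234098 + h) = 1/(-5234098 + 7972813) = 1/2738715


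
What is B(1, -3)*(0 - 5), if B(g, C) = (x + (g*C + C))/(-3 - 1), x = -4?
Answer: -25/2 ≈ -12.500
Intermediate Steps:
B(g, C) = 1 - C/4 - C*g/4 (B(g, C) = (-4 + (g*C + C))/(-3 - 1) = (-4 + (C*g + C))/(-4) = (-4 + (C + C*g))*(-¼) = (-4 + C + C*g)*(-¼) = 1 - C/4 - C*g/4)
B(1, -3)*(0 - 5) = (1 - ¼*(-3) - ¼*(-3)*1)*(0 - 5) = (1 + ¾ + ¾)*(-5) = (5/2)*(-5) = -25/2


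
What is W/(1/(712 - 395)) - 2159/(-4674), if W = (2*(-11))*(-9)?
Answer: 293370443/4674 ≈ 62766.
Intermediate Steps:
W = 198 (W = -22*(-9) = 198)
W/(1/(712 - 395)) - 2159/(-4674) = 198/(1/(712 - 395)) - 2159/(-4674) = 198/(1/317) - 2159*(-1/4674) = 198/(1/317) + 2159/4674 = 198*317 + 2159/4674 = 62766 + 2159/4674 = 293370443/4674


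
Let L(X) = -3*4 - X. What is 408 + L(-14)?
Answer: 410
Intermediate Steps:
L(X) = -12 - X
408 + L(-14) = 408 + (-12 - 1*(-14)) = 408 + (-12 + 14) = 408 + 2 = 410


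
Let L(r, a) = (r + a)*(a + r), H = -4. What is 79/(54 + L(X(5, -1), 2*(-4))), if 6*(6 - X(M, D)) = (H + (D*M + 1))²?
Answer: 711/1930 ≈ 0.36839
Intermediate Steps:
X(M, D) = 6 - (-3 + D*M)²/6 (X(M, D) = 6 - (-4 + (D*M + 1))²/6 = 6 - (-4 + (1 + D*M))²/6 = 6 - (-3 + D*M)²/6)
L(r, a) = (a + r)² (L(r, a) = (a + r)*(a + r) = (a + r)²)
79/(54 + L(X(5, -1), 2*(-4))) = 79/(54 + (2*(-4) + (6 - (-3 - 1*5)²/6))²) = 79/(54 + (-8 + (6 - (-3 - 5)²/6))²) = 79/(54 + (-8 + (6 - ⅙*(-8)²))²) = 79/(54 + (-8 + (6 - ⅙*64))²) = 79/(54 + (-8 + (6 - 32/3))²) = 79/(54 + (-8 - 14/3)²) = 79/(54 + (-38/3)²) = 79/(54 + 1444/9) = 79/(1930/9) = 79*(9/1930) = 711/1930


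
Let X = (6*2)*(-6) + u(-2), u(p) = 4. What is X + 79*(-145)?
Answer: -11523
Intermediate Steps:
X = -68 (X = (6*2)*(-6) + 4 = 12*(-6) + 4 = -72 + 4 = -68)
X + 79*(-145) = -68 + 79*(-145) = -68 - 11455 = -11523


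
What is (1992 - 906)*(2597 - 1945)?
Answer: 708072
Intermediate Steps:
(1992 - 906)*(2597 - 1945) = 1086*652 = 708072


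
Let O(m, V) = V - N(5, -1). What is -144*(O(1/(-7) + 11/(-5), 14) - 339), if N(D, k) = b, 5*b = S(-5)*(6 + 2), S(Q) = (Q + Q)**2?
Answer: 69840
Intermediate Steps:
S(Q) = 4*Q**2 (S(Q) = (2*Q)**2 = 4*Q**2)
b = 160 (b = ((4*(-5)**2)*(6 + 2))/5 = ((4*25)*8)/5 = (100*8)/5 = (1/5)*800 = 160)
N(D, k) = 160
O(m, V) = -160 + V (O(m, V) = V - 1*160 = V - 160 = -160 + V)
-144*(O(1/(-7) + 11/(-5), 14) - 339) = -144*((-160 + 14) - 339) = -144*(-146 - 339) = -144*(-485) = 69840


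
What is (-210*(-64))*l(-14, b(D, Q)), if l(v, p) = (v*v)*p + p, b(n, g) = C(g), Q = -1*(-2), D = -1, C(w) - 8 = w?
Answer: 26476800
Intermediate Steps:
C(w) = 8 + w
Q = 2
b(n, g) = 8 + g
l(v, p) = p + p*v² (l(v, p) = v²*p + p = p*v² + p = p + p*v²)
(-210*(-64))*l(-14, b(D, Q)) = (-210*(-64))*((8 + 2)*(1 + (-14)²)) = 13440*(10*(1 + 196)) = 13440*(10*197) = 13440*1970 = 26476800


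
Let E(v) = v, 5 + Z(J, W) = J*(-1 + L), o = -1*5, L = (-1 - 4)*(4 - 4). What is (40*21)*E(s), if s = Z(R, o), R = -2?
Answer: -2520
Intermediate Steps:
L = 0 (L = -5*0 = 0)
o = -5
Z(J, W) = -5 - J (Z(J, W) = -5 + J*(-1 + 0) = -5 + J*(-1) = -5 - J)
s = -3 (s = -5 - 1*(-2) = -5 + 2 = -3)
(40*21)*E(s) = (40*21)*(-3) = 840*(-3) = -2520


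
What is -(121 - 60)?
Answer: -61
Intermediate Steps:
-(121 - 60) = -1*61 = -61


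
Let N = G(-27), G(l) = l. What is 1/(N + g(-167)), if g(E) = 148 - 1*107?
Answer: 1/14 ≈ 0.071429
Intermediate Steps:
g(E) = 41 (g(E) = 148 - 107 = 41)
N = -27
1/(N + g(-167)) = 1/(-27 + 41) = 1/14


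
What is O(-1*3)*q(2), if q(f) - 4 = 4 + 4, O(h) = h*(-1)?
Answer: 36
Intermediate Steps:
O(h) = -h
q(f) = 12 (q(f) = 4 + (4 + 4) = 4 + 8 = 12)
O(-1*3)*q(2) = -(-1)*3*12 = -1*(-3)*12 = 3*12 = 36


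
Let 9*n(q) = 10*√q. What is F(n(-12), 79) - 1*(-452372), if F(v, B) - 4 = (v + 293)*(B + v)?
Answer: 12838721/27 + 2480*I*√3/3 ≈ 4.7551e+5 + 1431.8*I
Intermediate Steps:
n(q) = 10*√q/9 (n(q) = (10*√q)/9 = 10*√q/9)
F(v, B) = 4 + (293 + v)*(B + v) (F(v, B) = 4 + (v + 293)*(B + v) = 4 + (293 + v)*(B + v))
F(n(-12), 79) - 1*(-452372) = (4 + (10*√(-12)/9)² + 293*79 + 293*(10*√(-12)/9) + 79*(10*√(-12)/9)) - 1*(-452372) = (4 + (10*(2*I*√3)/9)² + 23147 + 293*(10*(2*I*√3)/9) + 79*(10*(2*I*√3)/9)) + 452372 = (4 + (20*I*√3/9)² + 23147 + 293*(20*I*√3/9) + 79*(20*I*√3/9)) + 452372 = (4 - 400/27 + 23147 + 5860*I*√3/9 + 1580*I*√3/9) + 452372 = (624677/27 + 2480*I*√3/3) + 452372 = 12838721/27 + 2480*I*√3/3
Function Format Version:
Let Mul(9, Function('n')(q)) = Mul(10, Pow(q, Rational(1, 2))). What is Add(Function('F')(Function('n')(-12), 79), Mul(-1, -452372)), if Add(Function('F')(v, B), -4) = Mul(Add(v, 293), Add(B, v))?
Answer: Add(Rational(12838721, 27), Mul(Rational(2480, 3), I, Pow(3, Rational(1, 2)))) ≈ Add(4.7551e+5, Mul(1431.8, I))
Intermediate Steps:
Function('n')(q) = Mul(Rational(10, 9), Pow(q, Rational(1, 2))) (Function('n')(q) = Mul(Rational(1, 9), Mul(10, Pow(q, Rational(1, 2)))) = Mul(Rational(10, 9), Pow(q, Rational(1, 2))))
Function('F')(v, B) = Add(4, Mul(Add(293, v), Add(B, v))) (Function('F')(v, B) = Add(4, Mul(Add(v, 293), Add(B, v))) = Add(4, Mul(Add(293, v), Add(B, v))))
Add(Function('F')(Function('n')(-12), 79), Mul(-1, -452372)) = Add(Add(4, Pow(Mul(Rational(10, 9), Pow(-12, Rational(1, 2))), 2), Mul(293, 79), Mul(293, Mul(Rational(10, 9), Pow(-12, Rational(1, 2)))), Mul(79, Mul(Rational(10, 9), Pow(-12, Rational(1, 2))))), Mul(-1, -452372)) = Add(Add(4, Pow(Mul(Rational(10, 9), Mul(2, I, Pow(3, Rational(1, 2)))), 2), 23147, Mul(293, Mul(Rational(10, 9), Mul(2, I, Pow(3, Rational(1, 2))))), Mul(79, Mul(Rational(10, 9), Mul(2, I, Pow(3, Rational(1, 2)))))), 452372) = Add(Add(4, Pow(Mul(Rational(20, 9), I, Pow(3, Rational(1, 2))), 2), 23147, Mul(293, Mul(Rational(20, 9), I, Pow(3, Rational(1, 2)))), Mul(79, Mul(Rational(20, 9), I, Pow(3, Rational(1, 2))))), 452372) = Add(Add(4, Rational(-400, 27), 23147, Mul(Rational(5860, 9), I, Pow(3, Rational(1, 2))), Mul(Rational(1580, 9), I, Pow(3, Rational(1, 2)))), 452372) = Add(Add(Rational(624677, 27), Mul(Rational(2480, 3), I, Pow(3, Rational(1, 2)))), 452372) = Add(Rational(12838721, 27), Mul(Rational(2480, 3), I, Pow(3, Rational(1, 2))))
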